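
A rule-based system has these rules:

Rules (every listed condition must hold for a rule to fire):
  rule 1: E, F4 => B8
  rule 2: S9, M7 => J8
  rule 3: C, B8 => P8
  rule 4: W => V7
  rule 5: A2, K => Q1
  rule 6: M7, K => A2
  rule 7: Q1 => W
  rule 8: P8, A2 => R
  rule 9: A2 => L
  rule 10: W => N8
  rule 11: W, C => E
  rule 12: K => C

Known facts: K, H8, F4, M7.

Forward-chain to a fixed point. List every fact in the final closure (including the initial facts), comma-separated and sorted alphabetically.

Round 1 fires rule 6, rule 12, giving A2, C.
Round 2 fires rule 5, rule 9, giving Q1, L.
Round 3 fires rule 7, giving W.
Round 4 fires rule 4, rule 10, rule 11, giving V7, N8, E.
Round 5 fires rule 1, giving B8.
Round 6 fires rule 3, giving P8.
Round 7 fires rule 8, giving R.

A2, B8, C, E, F4, H8, K, L, M7, N8, P8, Q1, R, V7, W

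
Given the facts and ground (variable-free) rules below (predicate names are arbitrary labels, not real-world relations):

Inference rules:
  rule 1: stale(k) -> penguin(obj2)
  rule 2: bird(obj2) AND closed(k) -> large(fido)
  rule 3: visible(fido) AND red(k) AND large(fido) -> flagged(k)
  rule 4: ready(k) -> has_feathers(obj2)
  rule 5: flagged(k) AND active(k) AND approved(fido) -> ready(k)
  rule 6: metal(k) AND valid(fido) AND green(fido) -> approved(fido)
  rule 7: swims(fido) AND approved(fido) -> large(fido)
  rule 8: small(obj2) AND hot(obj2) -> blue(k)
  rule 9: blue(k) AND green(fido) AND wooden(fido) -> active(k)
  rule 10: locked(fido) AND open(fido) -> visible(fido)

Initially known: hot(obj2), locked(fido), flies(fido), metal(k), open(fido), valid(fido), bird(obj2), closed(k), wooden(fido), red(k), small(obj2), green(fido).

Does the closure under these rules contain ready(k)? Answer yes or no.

[1] rule 2 [bird(obj2) AND closed(k) -> large(fido)]; rule 6 [metal(k) AND valid(fido) AND green(fido) -> approved(fido)]; rule 8 [small(obj2) AND hot(obj2) -> blue(k)]; rule 10 [locked(fido) AND open(fido) -> visible(fido)]. ⇒ new: large(fido), approved(fido), blue(k), visible(fido).
[2] rule 3 [visible(fido) AND red(k) AND large(fido) -> flagged(k)]; rule 9 [blue(k) AND green(fido) AND wooden(fido) -> active(k)]. ⇒ new: flagged(k), active(k).
[3] rule 5 [flagged(k) AND active(k) AND approved(fido) -> ready(k)]. ⇒ new: ready(k).
[4] rule 4 [ready(k) -> has_feathers(obj2)]. ⇒ new: has_feathers(obj2).
ready(k) appears in round 3, so it is derivable.

yes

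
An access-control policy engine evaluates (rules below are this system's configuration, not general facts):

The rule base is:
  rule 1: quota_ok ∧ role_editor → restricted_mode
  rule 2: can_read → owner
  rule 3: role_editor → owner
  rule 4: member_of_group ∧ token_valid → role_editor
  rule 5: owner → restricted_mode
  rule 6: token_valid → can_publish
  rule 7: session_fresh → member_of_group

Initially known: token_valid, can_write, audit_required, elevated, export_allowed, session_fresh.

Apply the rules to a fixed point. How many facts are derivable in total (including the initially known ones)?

Round 1: rule 6 [token_valid → can_publish]; rule 7 [session_fresh → member_of_group]. Adds can_publish, member_of_group.
Round 2: rule 4 [member_of_group ∧ token_valid → role_editor]. Adds role_editor.
Round 3: rule 3 [role_editor → owner]. Adds owner.
Round 4: rule 5 [owner → restricted_mode]. Adds restricted_mode.
Closure: {audit_required, can_publish, can_write, elevated, export_allowed, member_of_group, owner, restricted_mode, role_editor, session_fresh, token_valid} — 11 facts.

11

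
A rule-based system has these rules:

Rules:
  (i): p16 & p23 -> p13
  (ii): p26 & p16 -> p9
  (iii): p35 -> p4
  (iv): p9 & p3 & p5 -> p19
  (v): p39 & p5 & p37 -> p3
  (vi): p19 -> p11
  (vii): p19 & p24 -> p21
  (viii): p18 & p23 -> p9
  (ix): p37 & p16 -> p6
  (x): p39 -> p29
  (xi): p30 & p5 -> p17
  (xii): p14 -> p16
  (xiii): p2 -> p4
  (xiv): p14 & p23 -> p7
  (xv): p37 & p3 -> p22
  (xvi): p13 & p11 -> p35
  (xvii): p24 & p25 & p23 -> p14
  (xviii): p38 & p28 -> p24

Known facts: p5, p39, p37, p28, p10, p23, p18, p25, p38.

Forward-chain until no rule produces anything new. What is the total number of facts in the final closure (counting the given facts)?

Round 1 fires (v), (viii), (x), (xviii), giving p3, p9, p29, p24.
Round 2 fires (iv), (xv), (xvii), giving p19, p22, p14.
Round 3 fires (vi), (vii), (xii), (xiv), giving p11, p21, p16, p7.
Round 4 fires (i), (ix), giving p13, p6.
Round 5 fires (xvi), giving p35.
Round 6 fires (iii), giving p4.
Closure: {p10, p11, p13, p14, p16, p18, p19, p21, p22, p23, p24, p25, p28, p29, p3, p35, p37, p38, p39, p4, p5, p6, p7, p9} — 24 facts.

24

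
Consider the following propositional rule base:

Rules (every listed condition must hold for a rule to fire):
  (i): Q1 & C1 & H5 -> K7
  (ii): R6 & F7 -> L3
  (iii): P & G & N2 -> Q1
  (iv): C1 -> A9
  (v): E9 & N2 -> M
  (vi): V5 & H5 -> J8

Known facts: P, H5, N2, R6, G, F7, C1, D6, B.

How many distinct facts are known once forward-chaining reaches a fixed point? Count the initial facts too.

13

Round 1 fires (ii), (iii), (iv), giving L3, Q1, A9.
Round 2 fires (i), giving K7.
Closure: {A9, B, C1, D6, F7, G, H5, K7, L3, N2, P, Q1, R6} — 13 facts.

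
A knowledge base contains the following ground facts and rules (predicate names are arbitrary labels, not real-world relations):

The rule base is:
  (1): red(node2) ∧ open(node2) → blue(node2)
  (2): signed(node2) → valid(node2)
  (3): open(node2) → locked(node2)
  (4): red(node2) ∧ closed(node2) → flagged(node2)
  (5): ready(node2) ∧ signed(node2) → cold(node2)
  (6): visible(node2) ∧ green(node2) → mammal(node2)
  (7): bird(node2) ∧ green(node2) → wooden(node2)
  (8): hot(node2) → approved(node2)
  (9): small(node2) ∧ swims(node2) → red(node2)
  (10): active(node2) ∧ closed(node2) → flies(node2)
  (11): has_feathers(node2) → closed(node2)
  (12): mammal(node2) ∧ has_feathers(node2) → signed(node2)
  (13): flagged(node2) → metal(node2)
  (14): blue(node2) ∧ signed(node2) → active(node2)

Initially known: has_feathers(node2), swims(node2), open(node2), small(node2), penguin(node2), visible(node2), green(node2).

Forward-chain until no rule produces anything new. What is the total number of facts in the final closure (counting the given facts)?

Round 1: (3) [open(node2) → locked(node2)]; (6) [visible(node2) ∧ green(node2) → mammal(node2)]; (9) [small(node2) ∧ swims(node2) → red(node2)]; (11) [has_feathers(node2) → closed(node2)]. Adds locked(node2), mammal(node2), red(node2), closed(node2).
Round 2: (1) [red(node2) ∧ open(node2) → blue(node2)]; (4) [red(node2) ∧ closed(node2) → flagged(node2)]; (12) [mammal(node2) ∧ has_feathers(node2) → signed(node2)]. Adds blue(node2), flagged(node2), signed(node2).
Round 3: (2) [signed(node2) → valid(node2)]; (13) [flagged(node2) → metal(node2)]; (14) [blue(node2) ∧ signed(node2) → active(node2)]. Adds valid(node2), metal(node2), active(node2).
Round 4: (10) [active(node2) ∧ closed(node2) → flies(node2)]. Adds flies(node2).
Closure: {active(node2), blue(node2), closed(node2), flagged(node2), flies(node2), green(node2), has_feathers(node2), locked(node2), mammal(node2), metal(node2), open(node2), penguin(node2), red(node2), signed(node2), small(node2), swims(node2), valid(node2), visible(node2)} — 18 facts.

18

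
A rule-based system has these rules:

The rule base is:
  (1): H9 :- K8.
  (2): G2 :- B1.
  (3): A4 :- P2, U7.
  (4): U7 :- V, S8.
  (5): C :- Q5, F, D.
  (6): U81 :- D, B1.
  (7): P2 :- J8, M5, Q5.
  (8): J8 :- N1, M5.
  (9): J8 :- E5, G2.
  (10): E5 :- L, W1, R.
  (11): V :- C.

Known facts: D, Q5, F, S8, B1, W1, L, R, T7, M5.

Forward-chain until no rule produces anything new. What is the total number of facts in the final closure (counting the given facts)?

19

Round 1 — (2), (5), (6), (10), derive G2, C, U81, E5.
Round 2 — (9), (11), derive J8, V.
Round 3 — (4), (7), derive U7, P2.
Round 4 — (3), derive A4.
Closure: {A4, B1, C, D, E5, F, G2, J8, L, M5, P2, Q5, R, S8, T7, U7, U81, V, W1} — 19 facts.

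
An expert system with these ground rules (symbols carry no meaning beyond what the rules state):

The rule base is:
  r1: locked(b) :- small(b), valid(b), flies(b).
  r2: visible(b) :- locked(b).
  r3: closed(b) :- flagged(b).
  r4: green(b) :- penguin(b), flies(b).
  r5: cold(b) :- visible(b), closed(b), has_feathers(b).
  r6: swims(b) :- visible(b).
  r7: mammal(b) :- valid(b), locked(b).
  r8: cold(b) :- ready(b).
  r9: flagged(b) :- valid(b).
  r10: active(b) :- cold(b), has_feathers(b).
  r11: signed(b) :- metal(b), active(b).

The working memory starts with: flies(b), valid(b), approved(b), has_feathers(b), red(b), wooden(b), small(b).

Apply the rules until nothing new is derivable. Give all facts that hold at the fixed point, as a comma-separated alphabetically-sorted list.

active(b), approved(b), closed(b), cold(b), flagged(b), flies(b), has_feathers(b), locked(b), mammal(b), red(b), small(b), swims(b), valid(b), visible(b), wooden(b)

Round 1 fires r1, r9, giving locked(b), flagged(b).
Round 2 fires r2, r3, r7, giving visible(b), closed(b), mammal(b).
Round 3 fires r5, r6, giving cold(b), swims(b).
Round 4 fires r10, giving active(b).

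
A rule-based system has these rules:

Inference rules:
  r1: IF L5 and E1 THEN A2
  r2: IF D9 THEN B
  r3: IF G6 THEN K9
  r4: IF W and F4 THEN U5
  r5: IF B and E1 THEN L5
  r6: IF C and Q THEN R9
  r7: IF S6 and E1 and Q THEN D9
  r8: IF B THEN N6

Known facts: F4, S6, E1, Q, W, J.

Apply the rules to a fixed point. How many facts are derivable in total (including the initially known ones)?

12

Round 1: r4 [IF W and F4 THEN U5]; r7 [IF S6 and E1 and Q THEN D9]. New: U5, D9.
Round 2: r2 [IF D9 THEN B]. New: B.
Round 3: r5 [IF B and E1 THEN L5]; r8 [IF B THEN N6]. New: L5, N6.
Round 4: r1 [IF L5 and E1 THEN A2]. New: A2.
Closure: {A2, B, D9, E1, F4, J, L5, N6, Q, S6, U5, W} — 12 facts.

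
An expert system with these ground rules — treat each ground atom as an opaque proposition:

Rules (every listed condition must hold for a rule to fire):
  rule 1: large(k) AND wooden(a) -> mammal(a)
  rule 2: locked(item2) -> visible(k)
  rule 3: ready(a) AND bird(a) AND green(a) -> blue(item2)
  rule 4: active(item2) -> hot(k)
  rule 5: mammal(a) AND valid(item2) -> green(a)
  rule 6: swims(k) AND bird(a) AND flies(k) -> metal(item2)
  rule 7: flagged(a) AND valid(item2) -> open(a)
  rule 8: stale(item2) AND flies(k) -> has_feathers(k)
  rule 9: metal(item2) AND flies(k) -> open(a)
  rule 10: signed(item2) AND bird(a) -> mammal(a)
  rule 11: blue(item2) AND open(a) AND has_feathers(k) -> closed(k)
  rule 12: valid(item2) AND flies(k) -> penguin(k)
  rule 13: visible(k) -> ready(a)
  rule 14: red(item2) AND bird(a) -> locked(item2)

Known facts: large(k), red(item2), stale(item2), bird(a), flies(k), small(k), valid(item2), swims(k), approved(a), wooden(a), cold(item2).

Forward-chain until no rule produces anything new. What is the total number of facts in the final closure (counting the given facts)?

22

Round 1 — rule 1, rule 6, rule 8, rule 12, rule 14, derive mammal(a), metal(item2), has_feathers(k), penguin(k), locked(item2).
Round 2 — rule 2, rule 5, rule 9, derive visible(k), green(a), open(a).
Round 3 — rule 13, derive ready(a).
Round 4 — rule 3, derive blue(item2).
Round 5 — rule 11, derive closed(k).
Closure: {approved(a), bird(a), blue(item2), closed(k), cold(item2), flies(k), green(a), has_feathers(k), large(k), locked(item2), mammal(a), metal(item2), open(a), penguin(k), ready(a), red(item2), small(k), stale(item2), swims(k), valid(item2), visible(k), wooden(a)} — 22 facts.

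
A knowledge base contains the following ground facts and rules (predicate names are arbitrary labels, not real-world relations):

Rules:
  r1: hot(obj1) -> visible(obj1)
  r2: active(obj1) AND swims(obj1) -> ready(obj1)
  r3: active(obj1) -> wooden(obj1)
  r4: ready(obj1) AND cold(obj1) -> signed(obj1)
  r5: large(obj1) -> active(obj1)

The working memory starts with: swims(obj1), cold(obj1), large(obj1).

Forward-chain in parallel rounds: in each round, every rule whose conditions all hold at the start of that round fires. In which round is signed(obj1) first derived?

[1] r5 [large(obj1) -> active(obj1)]. ⇒ new: active(obj1).
[2] r2 [active(obj1) AND swims(obj1) -> ready(obj1)]; r3 [active(obj1) -> wooden(obj1)]. ⇒ new: ready(obj1), wooden(obj1).
[3] r4 [ready(obj1) AND cold(obj1) -> signed(obj1)]. ⇒ new: signed(obj1).
signed(obj1) first appears in round 3.

3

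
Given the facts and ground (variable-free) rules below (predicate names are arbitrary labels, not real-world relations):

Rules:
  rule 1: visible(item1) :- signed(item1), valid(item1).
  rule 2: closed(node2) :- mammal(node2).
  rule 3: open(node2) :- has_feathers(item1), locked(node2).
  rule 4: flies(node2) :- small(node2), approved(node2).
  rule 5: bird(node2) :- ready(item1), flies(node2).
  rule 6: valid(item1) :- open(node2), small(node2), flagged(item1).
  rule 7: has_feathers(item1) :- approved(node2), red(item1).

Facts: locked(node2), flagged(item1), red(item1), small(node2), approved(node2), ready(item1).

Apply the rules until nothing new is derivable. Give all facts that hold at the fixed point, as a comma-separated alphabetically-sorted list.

Round 1: rule 4 [flies(node2) :- small(node2), approved(node2).]; rule 7 [has_feathers(item1) :- approved(node2), red(item1).]. New: flies(node2), has_feathers(item1).
Round 2: rule 3 [open(node2) :- has_feathers(item1), locked(node2).]; rule 5 [bird(node2) :- ready(item1), flies(node2).]. New: open(node2), bird(node2).
Round 3: rule 6 [valid(item1) :- open(node2), small(node2), flagged(item1).]. New: valid(item1).

approved(node2), bird(node2), flagged(item1), flies(node2), has_feathers(item1), locked(node2), open(node2), ready(item1), red(item1), small(node2), valid(item1)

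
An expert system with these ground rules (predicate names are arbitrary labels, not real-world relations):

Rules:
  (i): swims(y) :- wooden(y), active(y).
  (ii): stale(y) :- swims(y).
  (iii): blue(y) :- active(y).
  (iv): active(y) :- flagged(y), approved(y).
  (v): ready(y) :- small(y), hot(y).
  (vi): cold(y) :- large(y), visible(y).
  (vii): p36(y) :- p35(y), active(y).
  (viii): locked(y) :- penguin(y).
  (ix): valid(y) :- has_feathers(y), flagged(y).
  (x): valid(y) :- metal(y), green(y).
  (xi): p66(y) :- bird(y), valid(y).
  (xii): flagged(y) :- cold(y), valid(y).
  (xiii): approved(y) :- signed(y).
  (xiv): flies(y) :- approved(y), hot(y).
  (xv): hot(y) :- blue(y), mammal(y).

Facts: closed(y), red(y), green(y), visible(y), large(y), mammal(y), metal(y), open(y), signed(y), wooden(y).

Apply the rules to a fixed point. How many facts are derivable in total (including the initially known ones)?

20

Round 1: (vi) [cold(y) :- large(y), visible(y).]; (x) [valid(y) :- metal(y), green(y).]; (xiii) [approved(y) :- signed(y).]. Adds cold(y), valid(y), approved(y).
Round 2: (xii) [flagged(y) :- cold(y), valid(y).]. Adds flagged(y).
Round 3: (iv) [active(y) :- flagged(y), approved(y).]. Adds active(y).
Round 4: (i) [swims(y) :- wooden(y), active(y).]; (iii) [blue(y) :- active(y).]. Adds swims(y), blue(y).
Round 5: (ii) [stale(y) :- swims(y).]; (xv) [hot(y) :- blue(y), mammal(y).]. Adds stale(y), hot(y).
Round 6: (xiv) [flies(y) :- approved(y), hot(y).]. Adds flies(y).
Closure: {active(y), approved(y), blue(y), closed(y), cold(y), flagged(y), flies(y), green(y), hot(y), large(y), mammal(y), metal(y), open(y), red(y), signed(y), stale(y), swims(y), valid(y), visible(y), wooden(y)} — 20 facts.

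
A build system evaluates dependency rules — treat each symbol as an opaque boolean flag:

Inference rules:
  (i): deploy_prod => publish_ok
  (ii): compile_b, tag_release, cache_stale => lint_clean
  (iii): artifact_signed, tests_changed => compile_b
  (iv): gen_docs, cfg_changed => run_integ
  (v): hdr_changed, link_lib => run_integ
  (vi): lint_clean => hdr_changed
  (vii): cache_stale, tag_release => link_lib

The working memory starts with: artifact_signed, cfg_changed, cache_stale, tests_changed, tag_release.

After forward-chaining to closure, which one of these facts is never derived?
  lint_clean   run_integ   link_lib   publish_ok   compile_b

[1] (iii) [artifact_signed, tests_changed => compile_b]; (vii) [cache_stale, tag_release => link_lib]. ⇒ new: compile_b, link_lib.
[2] (ii) [compile_b, tag_release, cache_stale => lint_clean]. ⇒ new: lint_clean.
[3] (vi) [lint_clean => hdr_changed]. ⇒ new: hdr_changed.
[4] (v) [hdr_changed, link_lib => run_integ]. ⇒ new: run_integ.
Derived: lint_clean (round 2), run_integ (round 4), compile_b (round 1), link_lib (round 1). publish_ok never appears in any round.

publish_ok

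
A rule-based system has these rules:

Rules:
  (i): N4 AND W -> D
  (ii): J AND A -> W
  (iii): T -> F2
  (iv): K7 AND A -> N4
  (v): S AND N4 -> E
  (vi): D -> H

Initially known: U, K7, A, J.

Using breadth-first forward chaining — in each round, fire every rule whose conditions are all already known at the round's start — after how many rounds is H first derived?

3

Round 1: (ii) [J AND A -> W]; (iv) [K7 AND A -> N4]. New: W, N4.
Round 2: (i) [N4 AND W -> D]. New: D.
Round 3: (vi) [D -> H]. New: H.
H first appears in round 3.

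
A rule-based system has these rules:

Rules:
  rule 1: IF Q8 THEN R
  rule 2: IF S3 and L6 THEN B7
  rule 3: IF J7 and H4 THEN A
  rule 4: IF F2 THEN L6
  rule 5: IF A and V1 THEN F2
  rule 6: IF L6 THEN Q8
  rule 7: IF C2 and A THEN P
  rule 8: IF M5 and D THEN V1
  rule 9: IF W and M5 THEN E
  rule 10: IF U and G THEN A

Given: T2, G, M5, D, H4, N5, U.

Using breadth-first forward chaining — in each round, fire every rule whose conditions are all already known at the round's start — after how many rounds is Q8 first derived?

Round 1: rule 8 [IF M5 and D THEN V1]; rule 10 [IF U and G THEN A]. New: V1, A.
Round 2: rule 5 [IF A and V1 THEN F2]. New: F2.
Round 3: rule 4 [IF F2 THEN L6]. New: L6.
Round 4: rule 6 [IF L6 THEN Q8]. New: Q8.
Q8 first appears in round 4.

4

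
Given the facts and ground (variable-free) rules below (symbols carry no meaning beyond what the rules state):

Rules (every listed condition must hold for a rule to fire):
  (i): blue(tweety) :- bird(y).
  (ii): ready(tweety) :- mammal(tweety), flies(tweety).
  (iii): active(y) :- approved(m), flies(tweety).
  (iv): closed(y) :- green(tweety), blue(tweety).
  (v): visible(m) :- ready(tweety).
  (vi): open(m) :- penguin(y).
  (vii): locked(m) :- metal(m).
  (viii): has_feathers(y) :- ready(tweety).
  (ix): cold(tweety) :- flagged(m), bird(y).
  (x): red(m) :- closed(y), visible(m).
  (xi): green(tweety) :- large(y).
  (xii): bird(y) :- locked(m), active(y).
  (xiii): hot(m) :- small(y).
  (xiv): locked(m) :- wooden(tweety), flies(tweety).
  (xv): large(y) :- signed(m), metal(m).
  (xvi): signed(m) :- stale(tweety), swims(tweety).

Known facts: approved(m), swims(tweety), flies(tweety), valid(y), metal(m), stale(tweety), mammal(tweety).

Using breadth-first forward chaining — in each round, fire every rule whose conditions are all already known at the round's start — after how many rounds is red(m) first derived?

5

Round 1: (ii) [ready(tweety) :- mammal(tweety), flies(tweety).]; (iii) [active(y) :- approved(m), flies(tweety).]; (vii) [locked(m) :- metal(m).]; (xvi) [signed(m) :- stale(tweety), swims(tweety).]. Adds ready(tweety), active(y), locked(m), signed(m).
Round 2: (v) [visible(m) :- ready(tweety).]; (viii) [has_feathers(y) :- ready(tweety).]; (xii) [bird(y) :- locked(m), active(y).]; (xv) [large(y) :- signed(m), metal(m).]. Adds visible(m), has_feathers(y), bird(y), large(y).
Round 3: (i) [blue(tweety) :- bird(y).]; (xi) [green(tweety) :- large(y).]. Adds blue(tweety), green(tweety).
Round 4: (iv) [closed(y) :- green(tweety), blue(tweety).]. Adds closed(y).
Round 5: (x) [red(m) :- closed(y), visible(m).]. Adds red(m).
red(m) first appears in round 5.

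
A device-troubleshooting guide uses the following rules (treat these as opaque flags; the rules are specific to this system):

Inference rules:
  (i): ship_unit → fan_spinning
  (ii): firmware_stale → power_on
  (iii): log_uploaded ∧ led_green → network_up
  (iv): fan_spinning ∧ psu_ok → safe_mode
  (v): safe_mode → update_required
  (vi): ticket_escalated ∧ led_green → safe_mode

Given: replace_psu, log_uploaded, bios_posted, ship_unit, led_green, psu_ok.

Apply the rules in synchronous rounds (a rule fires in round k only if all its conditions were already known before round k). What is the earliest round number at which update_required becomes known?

Round 1: (i) [ship_unit → fan_spinning]; (iii) [log_uploaded ∧ led_green → network_up]. Adds fan_spinning, network_up.
Round 2: (iv) [fan_spinning ∧ psu_ok → safe_mode]. Adds safe_mode.
Round 3: (v) [safe_mode → update_required]. Adds update_required.
update_required first appears in round 3.

3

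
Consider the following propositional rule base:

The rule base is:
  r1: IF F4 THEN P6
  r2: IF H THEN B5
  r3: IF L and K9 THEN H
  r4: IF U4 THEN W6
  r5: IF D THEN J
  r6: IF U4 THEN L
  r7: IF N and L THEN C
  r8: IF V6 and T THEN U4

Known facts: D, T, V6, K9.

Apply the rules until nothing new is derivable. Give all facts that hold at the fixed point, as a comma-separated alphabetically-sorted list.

B5, D, H, J, K9, L, T, U4, V6, W6

Round 1: r5 [IF D THEN J]; r8 [IF V6 and T THEN U4]. Adds J, U4.
Round 2: r4 [IF U4 THEN W6]; r6 [IF U4 THEN L]. Adds W6, L.
Round 3: r3 [IF L and K9 THEN H]. Adds H.
Round 4: r2 [IF H THEN B5]. Adds B5.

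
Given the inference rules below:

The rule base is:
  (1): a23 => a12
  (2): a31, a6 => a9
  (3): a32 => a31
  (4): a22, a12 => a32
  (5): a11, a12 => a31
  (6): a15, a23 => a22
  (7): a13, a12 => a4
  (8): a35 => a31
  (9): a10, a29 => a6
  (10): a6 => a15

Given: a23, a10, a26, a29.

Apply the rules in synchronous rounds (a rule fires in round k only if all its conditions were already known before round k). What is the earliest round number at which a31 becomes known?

5

Round 1 — (1), (9), derive a12, a6.
Round 2 — (10), derive a15.
Round 3 — (6), derive a22.
Round 4 — (4), derive a32.
Round 5 — (3), derive a31.
a31 first appears in round 5.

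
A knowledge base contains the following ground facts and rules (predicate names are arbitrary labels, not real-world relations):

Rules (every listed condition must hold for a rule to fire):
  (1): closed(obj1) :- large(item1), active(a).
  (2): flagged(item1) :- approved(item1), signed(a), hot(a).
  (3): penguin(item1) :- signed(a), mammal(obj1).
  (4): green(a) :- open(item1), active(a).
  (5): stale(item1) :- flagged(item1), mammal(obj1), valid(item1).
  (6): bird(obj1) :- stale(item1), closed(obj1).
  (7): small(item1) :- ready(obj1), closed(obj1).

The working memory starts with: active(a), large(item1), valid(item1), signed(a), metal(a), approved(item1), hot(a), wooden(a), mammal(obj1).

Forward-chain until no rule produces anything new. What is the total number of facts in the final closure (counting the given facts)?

14

Round 1: (1) [closed(obj1) :- large(item1), active(a).]; (2) [flagged(item1) :- approved(item1), signed(a), hot(a).]; (3) [penguin(item1) :- signed(a), mammal(obj1).]. New: closed(obj1), flagged(item1), penguin(item1).
Round 2: (5) [stale(item1) :- flagged(item1), mammal(obj1), valid(item1).]. New: stale(item1).
Round 3: (6) [bird(obj1) :- stale(item1), closed(obj1).]. New: bird(obj1).
Closure: {active(a), approved(item1), bird(obj1), closed(obj1), flagged(item1), hot(a), large(item1), mammal(obj1), metal(a), penguin(item1), signed(a), stale(item1), valid(item1), wooden(a)} — 14 facts.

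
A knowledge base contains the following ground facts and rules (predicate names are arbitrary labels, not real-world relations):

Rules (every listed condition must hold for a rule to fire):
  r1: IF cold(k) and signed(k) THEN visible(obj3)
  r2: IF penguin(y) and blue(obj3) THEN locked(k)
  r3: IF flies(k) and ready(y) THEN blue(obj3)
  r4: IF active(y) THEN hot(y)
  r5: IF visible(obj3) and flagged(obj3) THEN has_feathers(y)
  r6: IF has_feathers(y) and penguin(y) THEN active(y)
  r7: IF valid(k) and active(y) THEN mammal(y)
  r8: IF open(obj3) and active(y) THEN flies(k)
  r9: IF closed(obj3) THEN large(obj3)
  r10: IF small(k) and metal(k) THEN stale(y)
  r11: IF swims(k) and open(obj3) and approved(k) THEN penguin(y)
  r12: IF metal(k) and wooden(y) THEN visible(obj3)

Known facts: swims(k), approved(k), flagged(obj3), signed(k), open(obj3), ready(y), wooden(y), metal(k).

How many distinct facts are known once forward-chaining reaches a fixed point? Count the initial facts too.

Round 1: r11 [IF swims(k) and open(obj3) and approved(k) THEN penguin(y)]; r12 [IF metal(k) and wooden(y) THEN visible(obj3)]. New: penguin(y), visible(obj3).
Round 2: r5 [IF visible(obj3) and flagged(obj3) THEN has_feathers(y)]. New: has_feathers(y).
Round 3: r6 [IF has_feathers(y) and penguin(y) THEN active(y)]. New: active(y).
Round 4: r4 [IF active(y) THEN hot(y)]; r8 [IF open(obj3) and active(y) THEN flies(k)]. New: hot(y), flies(k).
Round 5: r3 [IF flies(k) and ready(y) THEN blue(obj3)]. New: blue(obj3).
Round 6: r2 [IF penguin(y) and blue(obj3) THEN locked(k)]. New: locked(k).
Closure: {active(y), approved(k), blue(obj3), flagged(obj3), flies(k), has_feathers(y), hot(y), locked(k), metal(k), open(obj3), penguin(y), ready(y), signed(k), swims(k), visible(obj3), wooden(y)} — 16 facts.

16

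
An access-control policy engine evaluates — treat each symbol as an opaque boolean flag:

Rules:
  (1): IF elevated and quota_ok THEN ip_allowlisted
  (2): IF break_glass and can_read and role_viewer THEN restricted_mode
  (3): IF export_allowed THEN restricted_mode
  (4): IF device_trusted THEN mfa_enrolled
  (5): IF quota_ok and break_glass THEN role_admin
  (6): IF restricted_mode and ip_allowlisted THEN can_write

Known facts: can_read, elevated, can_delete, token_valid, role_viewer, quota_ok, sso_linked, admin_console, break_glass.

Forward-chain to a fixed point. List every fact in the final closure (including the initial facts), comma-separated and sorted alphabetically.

admin_console, break_glass, can_delete, can_read, can_write, elevated, ip_allowlisted, quota_ok, restricted_mode, role_admin, role_viewer, sso_linked, token_valid

Round 1 fires (1), (2), (5), giving ip_allowlisted, restricted_mode, role_admin.
Round 2 fires (6), giving can_write.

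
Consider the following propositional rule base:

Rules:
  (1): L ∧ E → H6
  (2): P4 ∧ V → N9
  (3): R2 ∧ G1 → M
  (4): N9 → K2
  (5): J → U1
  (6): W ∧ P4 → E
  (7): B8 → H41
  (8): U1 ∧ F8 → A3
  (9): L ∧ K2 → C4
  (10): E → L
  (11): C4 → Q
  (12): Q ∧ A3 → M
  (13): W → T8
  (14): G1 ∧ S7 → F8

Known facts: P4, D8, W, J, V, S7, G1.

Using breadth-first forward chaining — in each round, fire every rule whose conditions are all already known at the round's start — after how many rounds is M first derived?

5

Round 1: (2) [P4 ∧ V → N9]; (5) [J → U1]; (6) [W ∧ P4 → E]; (13) [W → T8]; (14) [G1 ∧ S7 → F8]. New: N9, U1, E, T8, F8.
Round 2: (4) [N9 → K2]; (8) [U1 ∧ F8 → A3]; (10) [E → L]. New: K2, A3, L.
Round 3: (1) [L ∧ E → H6]; (9) [L ∧ K2 → C4]. New: H6, C4.
Round 4: (11) [C4 → Q]. New: Q.
Round 5: (12) [Q ∧ A3 → M]. New: M.
M first appears in round 5.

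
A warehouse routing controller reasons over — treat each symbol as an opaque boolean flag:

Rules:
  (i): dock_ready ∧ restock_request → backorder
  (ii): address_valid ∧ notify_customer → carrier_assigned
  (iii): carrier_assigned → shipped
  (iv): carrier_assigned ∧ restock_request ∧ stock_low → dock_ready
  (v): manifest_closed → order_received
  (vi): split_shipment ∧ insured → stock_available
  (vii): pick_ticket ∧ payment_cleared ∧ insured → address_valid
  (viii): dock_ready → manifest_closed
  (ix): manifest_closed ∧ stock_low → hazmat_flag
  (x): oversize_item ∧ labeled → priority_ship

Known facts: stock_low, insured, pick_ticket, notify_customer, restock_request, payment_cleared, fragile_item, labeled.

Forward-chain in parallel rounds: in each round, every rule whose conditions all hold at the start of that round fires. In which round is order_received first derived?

Round 1: (vii) [pick_ticket ∧ payment_cleared ∧ insured → address_valid]. Adds address_valid.
Round 2: (ii) [address_valid ∧ notify_customer → carrier_assigned]. Adds carrier_assigned.
Round 3: (iii) [carrier_assigned → shipped]; (iv) [carrier_assigned ∧ restock_request ∧ stock_low → dock_ready]. Adds shipped, dock_ready.
Round 4: (i) [dock_ready ∧ restock_request → backorder]; (viii) [dock_ready → manifest_closed]. Adds backorder, manifest_closed.
Round 5: (v) [manifest_closed → order_received]; (ix) [manifest_closed ∧ stock_low → hazmat_flag]. Adds order_received, hazmat_flag.
order_received first appears in round 5.

5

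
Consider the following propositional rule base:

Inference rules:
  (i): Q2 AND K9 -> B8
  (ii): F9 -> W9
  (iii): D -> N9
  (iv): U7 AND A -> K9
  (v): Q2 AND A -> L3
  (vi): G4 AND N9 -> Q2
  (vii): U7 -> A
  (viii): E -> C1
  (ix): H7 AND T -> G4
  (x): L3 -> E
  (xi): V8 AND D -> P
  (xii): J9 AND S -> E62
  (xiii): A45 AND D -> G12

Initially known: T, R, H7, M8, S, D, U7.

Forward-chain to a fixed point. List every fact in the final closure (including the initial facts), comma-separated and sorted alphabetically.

Round 1: (iii) [D -> N9]; (vii) [U7 -> A]; (ix) [H7 AND T -> G4]. New: N9, A, G4.
Round 2: (iv) [U7 AND A -> K9]; (vi) [G4 AND N9 -> Q2]. New: K9, Q2.
Round 3: (i) [Q2 AND K9 -> B8]; (v) [Q2 AND A -> L3]. New: B8, L3.
Round 4: (x) [L3 -> E]. New: E.
Round 5: (viii) [E -> C1]. New: C1.

A, B8, C1, D, E, G4, H7, K9, L3, M8, N9, Q2, R, S, T, U7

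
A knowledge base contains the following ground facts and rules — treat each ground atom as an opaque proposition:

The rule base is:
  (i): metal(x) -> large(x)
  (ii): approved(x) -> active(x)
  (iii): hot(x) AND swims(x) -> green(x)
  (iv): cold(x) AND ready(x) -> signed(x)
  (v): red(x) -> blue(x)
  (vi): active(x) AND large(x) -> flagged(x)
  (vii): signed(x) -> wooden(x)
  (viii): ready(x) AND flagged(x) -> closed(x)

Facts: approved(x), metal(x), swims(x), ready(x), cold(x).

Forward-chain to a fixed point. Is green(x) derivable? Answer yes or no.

no

Round 1: (i) [metal(x) -> large(x)]; (ii) [approved(x) -> active(x)]; (iv) [cold(x) AND ready(x) -> signed(x)]. Adds large(x), active(x), signed(x).
Round 2: (vi) [active(x) AND large(x) -> flagged(x)]; (vii) [signed(x) -> wooden(x)]. Adds flagged(x), wooden(x).
Round 3: (viii) [ready(x) AND flagged(x) -> closed(x)]. Adds closed(x).
Fixed point reached. green(x) is concluded only by (iii); (iii) needs hot(x) (never derived).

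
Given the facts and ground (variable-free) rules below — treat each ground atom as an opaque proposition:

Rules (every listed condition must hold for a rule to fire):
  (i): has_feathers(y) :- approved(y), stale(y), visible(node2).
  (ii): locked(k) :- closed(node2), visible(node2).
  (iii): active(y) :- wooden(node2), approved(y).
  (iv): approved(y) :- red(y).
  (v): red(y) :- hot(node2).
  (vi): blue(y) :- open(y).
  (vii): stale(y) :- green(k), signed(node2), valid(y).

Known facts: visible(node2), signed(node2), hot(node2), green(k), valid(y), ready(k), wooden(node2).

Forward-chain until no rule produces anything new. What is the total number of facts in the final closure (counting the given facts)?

12

Round 1: (v) [red(y) :- hot(node2).]; (vii) [stale(y) :- green(k), signed(node2), valid(y).]. Adds red(y), stale(y).
Round 2: (iv) [approved(y) :- red(y).]. Adds approved(y).
Round 3: (i) [has_feathers(y) :- approved(y), stale(y), visible(node2).]; (iii) [active(y) :- wooden(node2), approved(y).]. Adds has_feathers(y), active(y).
Closure: {active(y), approved(y), green(k), has_feathers(y), hot(node2), ready(k), red(y), signed(node2), stale(y), valid(y), visible(node2), wooden(node2)} — 12 facts.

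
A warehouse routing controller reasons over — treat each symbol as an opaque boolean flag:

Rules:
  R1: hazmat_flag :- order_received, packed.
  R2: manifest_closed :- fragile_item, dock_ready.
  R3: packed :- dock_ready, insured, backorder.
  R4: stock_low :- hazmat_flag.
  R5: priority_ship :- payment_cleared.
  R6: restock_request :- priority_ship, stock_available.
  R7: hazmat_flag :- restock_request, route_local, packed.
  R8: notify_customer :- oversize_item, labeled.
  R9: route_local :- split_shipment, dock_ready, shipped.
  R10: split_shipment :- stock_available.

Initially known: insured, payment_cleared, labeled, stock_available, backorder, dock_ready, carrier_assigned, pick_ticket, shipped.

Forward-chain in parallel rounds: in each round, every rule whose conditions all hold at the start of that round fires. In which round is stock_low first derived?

Round 1: R3 [packed :- dock_ready, insured, backorder.]; R5 [priority_ship :- payment_cleared.]; R10 [split_shipment :- stock_available.]. New: packed, priority_ship, split_shipment.
Round 2: R6 [restock_request :- priority_ship, stock_available.]; R9 [route_local :- split_shipment, dock_ready, shipped.]. New: restock_request, route_local.
Round 3: R7 [hazmat_flag :- restock_request, route_local, packed.]. New: hazmat_flag.
Round 4: R4 [stock_low :- hazmat_flag.]. New: stock_low.
stock_low first appears in round 4.

4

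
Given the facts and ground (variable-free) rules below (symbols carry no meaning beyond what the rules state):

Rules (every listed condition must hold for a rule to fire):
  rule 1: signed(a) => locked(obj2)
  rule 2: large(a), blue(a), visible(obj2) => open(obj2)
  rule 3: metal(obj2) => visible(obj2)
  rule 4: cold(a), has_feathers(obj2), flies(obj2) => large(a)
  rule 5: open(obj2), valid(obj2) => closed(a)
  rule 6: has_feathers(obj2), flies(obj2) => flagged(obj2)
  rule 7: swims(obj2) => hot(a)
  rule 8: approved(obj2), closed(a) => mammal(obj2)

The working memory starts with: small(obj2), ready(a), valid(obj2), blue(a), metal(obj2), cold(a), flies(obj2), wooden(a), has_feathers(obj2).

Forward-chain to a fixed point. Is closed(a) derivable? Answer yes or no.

[1] rule 3 [metal(obj2) => visible(obj2)]; rule 4 [cold(a), has_feathers(obj2), flies(obj2) => large(a)]; rule 6 [has_feathers(obj2), flies(obj2) => flagged(obj2)]. ⇒ new: visible(obj2), large(a), flagged(obj2).
[2] rule 2 [large(a), blue(a), visible(obj2) => open(obj2)]. ⇒ new: open(obj2).
[3] rule 5 [open(obj2), valid(obj2) => closed(a)]. ⇒ new: closed(a).
closed(a) appears in round 3, so it is derivable.

yes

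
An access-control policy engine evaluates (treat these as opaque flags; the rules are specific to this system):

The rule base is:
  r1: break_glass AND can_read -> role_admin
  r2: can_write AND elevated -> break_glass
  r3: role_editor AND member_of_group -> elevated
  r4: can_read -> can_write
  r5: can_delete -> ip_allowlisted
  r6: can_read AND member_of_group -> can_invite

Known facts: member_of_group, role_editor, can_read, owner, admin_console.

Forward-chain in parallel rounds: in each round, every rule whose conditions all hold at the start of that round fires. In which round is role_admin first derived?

3

Round 1: r3 [role_editor AND member_of_group -> elevated]; r4 [can_read -> can_write]; r6 [can_read AND member_of_group -> can_invite]. Adds elevated, can_write, can_invite.
Round 2: r2 [can_write AND elevated -> break_glass]. Adds break_glass.
Round 3: r1 [break_glass AND can_read -> role_admin]. Adds role_admin.
role_admin first appears in round 3.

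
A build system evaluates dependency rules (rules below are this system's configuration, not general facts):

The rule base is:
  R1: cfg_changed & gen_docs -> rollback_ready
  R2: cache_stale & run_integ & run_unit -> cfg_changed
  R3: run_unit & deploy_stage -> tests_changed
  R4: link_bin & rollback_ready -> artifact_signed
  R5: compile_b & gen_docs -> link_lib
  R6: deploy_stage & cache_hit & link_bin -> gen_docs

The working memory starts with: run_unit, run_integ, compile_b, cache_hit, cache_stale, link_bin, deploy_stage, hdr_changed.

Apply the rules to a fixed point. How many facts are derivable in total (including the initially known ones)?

[1] R2 [cache_stale & run_integ & run_unit -> cfg_changed]; R3 [run_unit & deploy_stage -> tests_changed]; R6 [deploy_stage & cache_hit & link_bin -> gen_docs]. ⇒ new: cfg_changed, tests_changed, gen_docs.
[2] R1 [cfg_changed & gen_docs -> rollback_ready]; R5 [compile_b & gen_docs -> link_lib]. ⇒ new: rollback_ready, link_lib.
[3] R4 [link_bin & rollback_ready -> artifact_signed]. ⇒ new: artifact_signed.
Closure: {artifact_signed, cache_hit, cache_stale, cfg_changed, compile_b, deploy_stage, gen_docs, hdr_changed, link_bin, link_lib, rollback_ready, run_integ, run_unit, tests_changed} — 14 facts.

14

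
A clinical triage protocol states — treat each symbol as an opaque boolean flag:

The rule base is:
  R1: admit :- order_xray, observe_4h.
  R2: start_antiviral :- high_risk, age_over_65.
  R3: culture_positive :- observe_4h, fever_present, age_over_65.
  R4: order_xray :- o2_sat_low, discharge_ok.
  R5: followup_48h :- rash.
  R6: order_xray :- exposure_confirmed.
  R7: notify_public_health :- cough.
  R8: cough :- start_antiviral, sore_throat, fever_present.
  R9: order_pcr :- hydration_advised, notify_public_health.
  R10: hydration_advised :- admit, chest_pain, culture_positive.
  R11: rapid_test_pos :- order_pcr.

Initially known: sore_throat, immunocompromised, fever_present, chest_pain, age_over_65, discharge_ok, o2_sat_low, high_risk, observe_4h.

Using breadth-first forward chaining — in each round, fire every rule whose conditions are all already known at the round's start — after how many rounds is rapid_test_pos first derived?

[1] R2 [start_antiviral :- high_risk, age_over_65.]; R3 [culture_positive :- observe_4h, fever_present, age_over_65.]; R4 [order_xray :- o2_sat_low, discharge_ok.]. ⇒ new: start_antiviral, culture_positive, order_xray.
[2] R1 [admit :- order_xray, observe_4h.]; R8 [cough :- start_antiviral, sore_throat, fever_present.]. ⇒ new: admit, cough.
[3] R7 [notify_public_health :- cough.]; R10 [hydration_advised :- admit, chest_pain, culture_positive.]. ⇒ new: notify_public_health, hydration_advised.
[4] R9 [order_pcr :- hydration_advised, notify_public_health.]. ⇒ new: order_pcr.
[5] R11 [rapid_test_pos :- order_pcr.]. ⇒ new: rapid_test_pos.
rapid_test_pos first appears in round 5.

5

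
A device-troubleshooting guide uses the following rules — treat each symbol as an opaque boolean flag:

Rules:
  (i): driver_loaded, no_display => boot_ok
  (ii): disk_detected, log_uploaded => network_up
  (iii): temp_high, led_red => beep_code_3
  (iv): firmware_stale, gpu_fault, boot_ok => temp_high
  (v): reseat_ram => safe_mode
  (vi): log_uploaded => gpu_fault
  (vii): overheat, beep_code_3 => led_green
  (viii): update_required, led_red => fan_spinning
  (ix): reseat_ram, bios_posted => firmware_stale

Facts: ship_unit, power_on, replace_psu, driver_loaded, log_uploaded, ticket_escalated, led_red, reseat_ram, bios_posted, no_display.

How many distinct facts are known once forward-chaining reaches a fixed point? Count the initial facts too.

16

Round 1 — (i), (v), (vi), (ix), derive boot_ok, safe_mode, gpu_fault, firmware_stale.
Round 2 — (iv), derive temp_high.
Round 3 — (iii), derive beep_code_3.
Closure: {beep_code_3, bios_posted, boot_ok, driver_loaded, firmware_stale, gpu_fault, led_red, log_uploaded, no_display, power_on, replace_psu, reseat_ram, safe_mode, ship_unit, temp_high, ticket_escalated} — 16 facts.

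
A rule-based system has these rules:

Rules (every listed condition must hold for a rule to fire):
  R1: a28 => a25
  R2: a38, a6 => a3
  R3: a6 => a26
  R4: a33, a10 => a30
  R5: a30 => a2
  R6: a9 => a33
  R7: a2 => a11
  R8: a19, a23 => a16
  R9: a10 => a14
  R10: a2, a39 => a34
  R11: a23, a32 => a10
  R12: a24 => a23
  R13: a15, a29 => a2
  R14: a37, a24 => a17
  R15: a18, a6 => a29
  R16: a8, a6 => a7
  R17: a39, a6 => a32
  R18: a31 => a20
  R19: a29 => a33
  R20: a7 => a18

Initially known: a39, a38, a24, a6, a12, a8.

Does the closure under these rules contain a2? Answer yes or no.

Round 1 — R2, R3, R12, R16, R17, derive a3, a26, a23, a7, a32.
Round 2 — R11, R20, derive a10, a18.
Round 3 — R9, R15, derive a14, a29.
Round 4 — R19, derive a33.
Round 5 — R4, derive a30.
Round 6 — R5, derive a2.
Round 7 — R7, R10, derive a11, a34.
a2 appears in round 6, so it is derivable.

yes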